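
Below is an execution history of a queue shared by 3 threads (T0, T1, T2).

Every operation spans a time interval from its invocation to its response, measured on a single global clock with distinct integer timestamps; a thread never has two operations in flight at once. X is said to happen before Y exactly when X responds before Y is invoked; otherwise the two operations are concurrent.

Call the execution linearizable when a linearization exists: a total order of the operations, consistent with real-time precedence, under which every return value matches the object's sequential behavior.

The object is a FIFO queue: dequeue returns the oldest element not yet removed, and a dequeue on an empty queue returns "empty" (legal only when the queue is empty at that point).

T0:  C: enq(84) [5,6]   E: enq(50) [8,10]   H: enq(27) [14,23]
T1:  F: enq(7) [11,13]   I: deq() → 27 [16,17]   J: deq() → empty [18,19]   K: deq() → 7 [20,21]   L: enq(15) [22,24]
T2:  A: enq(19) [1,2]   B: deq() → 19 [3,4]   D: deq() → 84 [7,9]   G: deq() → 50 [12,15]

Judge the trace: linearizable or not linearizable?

already the first 17 events (up to I's response at time 17) admit no linearization; the first 16 still do
checked exhaustively: 4 real-time-consistent orders of 8 completed operations, zero legal queue replays
every completion of the 1 pending operation (H) was checked; none linearizes
sample order A, B, C, D, E, F, G, I (pending dropped) stalls at step 8 — I deq() → 27 has no legal effect
sample order A, B, C, D, E, G, F, I (pending dropped) stalls at step 8 — I deq() → 27 has no legal effect

not linearizable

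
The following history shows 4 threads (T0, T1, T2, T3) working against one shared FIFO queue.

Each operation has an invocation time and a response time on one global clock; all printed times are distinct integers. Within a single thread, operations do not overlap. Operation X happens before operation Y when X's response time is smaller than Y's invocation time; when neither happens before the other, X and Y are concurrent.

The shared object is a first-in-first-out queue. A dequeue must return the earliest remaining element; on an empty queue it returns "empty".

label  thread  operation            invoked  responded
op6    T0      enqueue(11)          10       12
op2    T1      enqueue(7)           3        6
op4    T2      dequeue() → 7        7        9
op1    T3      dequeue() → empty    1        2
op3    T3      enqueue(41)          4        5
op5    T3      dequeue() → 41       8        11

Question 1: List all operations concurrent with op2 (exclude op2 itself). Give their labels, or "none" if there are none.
Answer: op3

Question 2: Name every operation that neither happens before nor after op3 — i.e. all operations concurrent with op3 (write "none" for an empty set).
Answer: op2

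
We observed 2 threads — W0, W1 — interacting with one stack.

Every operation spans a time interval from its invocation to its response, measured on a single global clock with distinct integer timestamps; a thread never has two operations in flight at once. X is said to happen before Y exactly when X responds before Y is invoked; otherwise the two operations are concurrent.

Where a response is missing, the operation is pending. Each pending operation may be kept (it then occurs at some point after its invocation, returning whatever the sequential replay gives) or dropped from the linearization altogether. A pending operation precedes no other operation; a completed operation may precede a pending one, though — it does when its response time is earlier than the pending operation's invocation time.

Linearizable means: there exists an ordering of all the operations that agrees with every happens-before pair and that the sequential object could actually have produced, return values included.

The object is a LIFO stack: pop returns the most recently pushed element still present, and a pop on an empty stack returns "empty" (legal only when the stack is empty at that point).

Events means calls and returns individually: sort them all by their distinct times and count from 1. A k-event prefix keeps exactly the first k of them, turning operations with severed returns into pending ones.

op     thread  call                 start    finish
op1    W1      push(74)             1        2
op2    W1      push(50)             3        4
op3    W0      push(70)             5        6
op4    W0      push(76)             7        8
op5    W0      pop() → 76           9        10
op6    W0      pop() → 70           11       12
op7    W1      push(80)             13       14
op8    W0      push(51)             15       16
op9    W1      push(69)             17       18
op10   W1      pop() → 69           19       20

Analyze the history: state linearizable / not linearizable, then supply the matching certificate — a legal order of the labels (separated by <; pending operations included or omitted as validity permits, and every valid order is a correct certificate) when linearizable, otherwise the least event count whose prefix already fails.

1. op1 push(74), leaving stack <74>
2. op2 push(50), leaving stack <74,50>
3. op3 push(70), leaving stack <74,50,70>
4. op4 push(76), leaving stack <74,50,70,76>
5. op5 pop() → 76, leaving stack <74,50,70>
6. op6 pop() → 70, leaving stack <74,50>
7. op7 push(80), leaving stack <74,50,80>
8. op8 push(51), leaving stack <74,50,80,51>
9. op9 push(69), leaving stack <74,50,80,51,69>
10. op10 pop() → 69, leaving stack <74,50,80,51>

linearizable — witness: op1 < op2 < op3 < op4 < op5 < op6 < op7 < op8 < op9 < op10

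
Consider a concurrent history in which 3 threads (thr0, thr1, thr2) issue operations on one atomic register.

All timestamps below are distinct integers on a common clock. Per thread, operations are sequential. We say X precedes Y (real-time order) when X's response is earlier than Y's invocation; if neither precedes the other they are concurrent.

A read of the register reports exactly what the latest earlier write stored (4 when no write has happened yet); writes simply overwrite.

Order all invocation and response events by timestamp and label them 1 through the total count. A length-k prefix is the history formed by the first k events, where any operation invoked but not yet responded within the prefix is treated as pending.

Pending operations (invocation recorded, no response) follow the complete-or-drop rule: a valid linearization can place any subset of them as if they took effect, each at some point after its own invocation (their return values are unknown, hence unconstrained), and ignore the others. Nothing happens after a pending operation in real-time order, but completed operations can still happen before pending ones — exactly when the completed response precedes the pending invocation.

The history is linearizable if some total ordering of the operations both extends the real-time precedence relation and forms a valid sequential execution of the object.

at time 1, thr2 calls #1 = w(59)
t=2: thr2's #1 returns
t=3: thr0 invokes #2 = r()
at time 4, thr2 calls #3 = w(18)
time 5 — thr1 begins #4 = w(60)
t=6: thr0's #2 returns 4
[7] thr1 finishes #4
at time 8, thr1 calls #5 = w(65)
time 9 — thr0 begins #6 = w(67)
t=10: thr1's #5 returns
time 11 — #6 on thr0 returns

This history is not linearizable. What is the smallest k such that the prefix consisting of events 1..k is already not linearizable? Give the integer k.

6

events 1..5 are still linearizable — one witness is #1:
after step 1 (#1 w(59)): value 59
event 6 — #2's response, time 6 — after it, nothing linearizes
include/drop combinations of the 2 pending operations (#3, #4) were all tried; none helps
for example #1, #2 (pending dropped) fails at step 2: #2 r() → 4 is not legal there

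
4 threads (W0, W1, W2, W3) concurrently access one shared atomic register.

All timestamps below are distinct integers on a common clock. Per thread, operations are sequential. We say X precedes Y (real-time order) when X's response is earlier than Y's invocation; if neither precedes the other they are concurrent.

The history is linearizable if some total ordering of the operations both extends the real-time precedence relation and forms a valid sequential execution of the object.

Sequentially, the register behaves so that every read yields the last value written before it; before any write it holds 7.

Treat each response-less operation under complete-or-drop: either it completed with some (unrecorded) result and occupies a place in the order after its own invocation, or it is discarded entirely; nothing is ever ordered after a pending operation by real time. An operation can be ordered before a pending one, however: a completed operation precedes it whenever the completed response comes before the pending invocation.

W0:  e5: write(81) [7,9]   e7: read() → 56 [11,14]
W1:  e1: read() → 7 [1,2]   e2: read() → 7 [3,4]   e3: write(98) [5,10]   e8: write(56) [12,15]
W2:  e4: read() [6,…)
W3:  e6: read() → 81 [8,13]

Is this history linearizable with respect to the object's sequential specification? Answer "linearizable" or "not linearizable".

a witness: e1, e2, e3, e4, e5, e6, e8, e7
step 1: e1 read() → 7 — value 7
step 2: e2 read() → 7 — value 7
step 3: e3 write(98) — value 98
step 4: e4 read() (pending, included) — value 98
step 5: e5 write(81) — value 81
step 6: e6 read() → 81 — value 81
step 7: e8 write(56) — value 56
step 8: e7 read() → 56 — value 56

linearizable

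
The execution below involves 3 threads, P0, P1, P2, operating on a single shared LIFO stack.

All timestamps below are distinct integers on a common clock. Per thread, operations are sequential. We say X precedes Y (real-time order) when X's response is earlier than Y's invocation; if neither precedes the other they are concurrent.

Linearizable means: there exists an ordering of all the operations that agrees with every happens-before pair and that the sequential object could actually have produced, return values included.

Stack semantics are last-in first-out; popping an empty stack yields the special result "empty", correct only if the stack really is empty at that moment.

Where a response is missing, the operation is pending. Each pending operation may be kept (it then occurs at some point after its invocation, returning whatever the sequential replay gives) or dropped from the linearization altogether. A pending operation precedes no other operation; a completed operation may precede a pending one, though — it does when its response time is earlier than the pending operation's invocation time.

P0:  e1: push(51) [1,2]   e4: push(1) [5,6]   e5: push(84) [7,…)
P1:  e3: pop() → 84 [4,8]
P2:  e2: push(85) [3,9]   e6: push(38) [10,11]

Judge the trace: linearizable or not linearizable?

linearizable

witness order: e1, e2, e4, e5, e3, e6
1. e1 push(51), leaving stack <51>
2. e2 push(85), leaving stack <51,85>
3. e4 push(1), leaving stack <51,85,1>
4. e5 push(84) (pending, included), leaving stack <51,85,1,84>
5. e3 pop() → 84, leaving stack <51,85,1>
6. e6 push(38), leaving stack <51,85,1,38>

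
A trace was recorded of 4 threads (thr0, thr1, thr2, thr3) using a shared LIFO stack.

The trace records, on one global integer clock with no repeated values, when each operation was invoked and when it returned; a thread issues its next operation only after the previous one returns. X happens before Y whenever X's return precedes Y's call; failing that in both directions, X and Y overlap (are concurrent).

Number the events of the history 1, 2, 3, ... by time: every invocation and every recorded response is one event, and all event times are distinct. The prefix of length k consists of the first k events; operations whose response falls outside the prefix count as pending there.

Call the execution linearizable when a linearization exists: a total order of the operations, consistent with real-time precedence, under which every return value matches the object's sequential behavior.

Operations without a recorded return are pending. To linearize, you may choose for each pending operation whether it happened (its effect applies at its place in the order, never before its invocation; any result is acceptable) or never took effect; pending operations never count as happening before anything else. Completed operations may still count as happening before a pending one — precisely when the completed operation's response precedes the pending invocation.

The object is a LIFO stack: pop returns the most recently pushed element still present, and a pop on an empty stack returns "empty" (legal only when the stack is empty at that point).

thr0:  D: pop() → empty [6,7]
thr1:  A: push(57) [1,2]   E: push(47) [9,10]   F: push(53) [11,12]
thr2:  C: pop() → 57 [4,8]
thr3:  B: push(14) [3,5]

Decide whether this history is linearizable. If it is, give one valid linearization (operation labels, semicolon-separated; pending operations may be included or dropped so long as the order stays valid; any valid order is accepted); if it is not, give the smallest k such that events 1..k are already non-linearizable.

the violation lands at event 7, D's response at time 7: events 1..6 linearize, events 1..7 do not
a single order respects real time; the 3 completed LIFO stack operations fail replay along it
including or dropping the 1 pending operation (C) in any combination fails
for example A, B, D (pending dropped) fails at step 3: D pop() → empty is not legal there

not linearizable — minimal violating prefix: 7 events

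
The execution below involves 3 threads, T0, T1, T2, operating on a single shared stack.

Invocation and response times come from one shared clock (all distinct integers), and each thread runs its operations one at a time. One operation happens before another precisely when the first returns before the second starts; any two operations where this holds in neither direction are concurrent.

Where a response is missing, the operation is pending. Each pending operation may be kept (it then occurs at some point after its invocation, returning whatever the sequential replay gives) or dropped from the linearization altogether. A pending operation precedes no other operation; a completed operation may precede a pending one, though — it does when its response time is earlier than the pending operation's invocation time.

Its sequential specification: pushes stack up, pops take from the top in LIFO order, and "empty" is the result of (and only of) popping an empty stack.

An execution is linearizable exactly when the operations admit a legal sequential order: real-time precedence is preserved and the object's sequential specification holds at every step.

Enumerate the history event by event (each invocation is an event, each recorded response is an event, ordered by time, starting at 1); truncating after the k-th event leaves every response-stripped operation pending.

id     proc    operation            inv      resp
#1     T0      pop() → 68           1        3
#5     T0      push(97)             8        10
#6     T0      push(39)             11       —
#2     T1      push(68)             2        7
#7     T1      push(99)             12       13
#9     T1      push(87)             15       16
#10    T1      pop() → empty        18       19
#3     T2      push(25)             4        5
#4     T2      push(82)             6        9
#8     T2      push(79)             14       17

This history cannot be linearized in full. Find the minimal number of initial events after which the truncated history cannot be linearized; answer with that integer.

one valid order for events 1..18 is #2, #1, #3, #4, #5, #6, #7, #8, #9:
1. #2 push(68), leaving stack <68>
2. #1 pop() → 68, leaving stack <>
3. #3 push(25), leaving stack <25>
4. #4 push(82), leaving stack <25,82>
5. #5 push(97), leaving stack <25,82,97>
6. #6 push(39) (pending, included), leaving stack <25,82,97,39>
7. #7 push(99), leaving stack <25,82,97,39,99>
8. #8 push(79), leaving stack <25,82,97,39,99,79>
9. #9 push(87), leaving stack <25,82,97,39,99,79,87>
with event 19 included (#10 responding at time 19), all real-time-consistent orders fail
completion choices over the 1 pending operation (#6) were checked; none helps
e.g. #1, #2, #3, #4, #5, #7, #8, #9, #10 (pending dropped): illegal at step 1, since #1 pop() → 68 cannot apply there
e.g. #1, #2, #3, #4, #5, #7, #9, #8, #10 (pending dropped): illegal at step 1, since #1 pop() → 68 cannot apply there

19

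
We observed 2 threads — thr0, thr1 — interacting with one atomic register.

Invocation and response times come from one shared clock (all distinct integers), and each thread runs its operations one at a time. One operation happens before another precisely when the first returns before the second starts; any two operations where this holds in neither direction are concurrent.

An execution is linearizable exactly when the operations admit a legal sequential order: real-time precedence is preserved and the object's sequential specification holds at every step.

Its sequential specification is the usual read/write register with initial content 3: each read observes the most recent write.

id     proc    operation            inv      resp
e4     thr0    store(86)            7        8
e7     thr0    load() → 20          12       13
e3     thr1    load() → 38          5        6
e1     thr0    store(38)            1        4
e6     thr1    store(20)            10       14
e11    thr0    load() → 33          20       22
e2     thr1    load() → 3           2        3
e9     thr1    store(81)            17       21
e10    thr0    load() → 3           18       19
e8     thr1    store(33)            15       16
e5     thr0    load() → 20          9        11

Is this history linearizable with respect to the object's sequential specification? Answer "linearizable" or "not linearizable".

not linearizable

the violation lands at event 19, e10's response at time 19: events 1..18 linearize, events 1..19 do not
the 9 completed operations admit 6 real-time orders; each fails the atomic register replay
including or dropping the 1 pending operation (e9) in any combination fails
for example e1, e2, e3, e4, e5, e6, e7, e8, e10 (pending dropped) fails at step 2: e2 load() → 3 is not legal there
for example e1, e2, e3, e4, e5, e7, e6, e8, e10 (pending dropped) fails at step 2: e2 load() → 3 is not legal there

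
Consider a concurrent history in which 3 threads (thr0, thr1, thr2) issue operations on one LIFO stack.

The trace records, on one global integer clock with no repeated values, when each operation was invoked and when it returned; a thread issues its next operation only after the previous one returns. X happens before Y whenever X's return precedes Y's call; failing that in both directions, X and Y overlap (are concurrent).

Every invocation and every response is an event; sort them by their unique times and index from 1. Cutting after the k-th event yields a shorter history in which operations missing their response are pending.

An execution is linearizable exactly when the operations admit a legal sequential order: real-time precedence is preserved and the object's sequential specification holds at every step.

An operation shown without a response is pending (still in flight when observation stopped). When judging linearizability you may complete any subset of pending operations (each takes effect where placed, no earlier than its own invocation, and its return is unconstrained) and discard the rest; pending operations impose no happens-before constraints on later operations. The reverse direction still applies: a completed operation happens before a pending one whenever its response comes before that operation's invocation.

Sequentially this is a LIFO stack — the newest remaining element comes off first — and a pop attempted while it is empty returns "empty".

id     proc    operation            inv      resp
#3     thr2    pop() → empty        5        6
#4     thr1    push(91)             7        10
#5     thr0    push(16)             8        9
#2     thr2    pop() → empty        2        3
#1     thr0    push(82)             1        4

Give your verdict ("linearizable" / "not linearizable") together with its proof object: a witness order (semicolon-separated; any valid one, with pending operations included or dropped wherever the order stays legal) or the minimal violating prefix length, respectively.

prefix check: 1..5 passes, 1..6 fails once #3's time-6 response joins
real-time-consistent orders of the 3 completed operations: 2 — all fail the LIFO stack replay
take #1, #2, #3: step 2 already fails, because #2 pop() → empty cannot occur there
take #2, #1, #3: step 3 already fails, because #3 pop() → empty cannot occur there

not linearizable — minimal violating prefix: 6 events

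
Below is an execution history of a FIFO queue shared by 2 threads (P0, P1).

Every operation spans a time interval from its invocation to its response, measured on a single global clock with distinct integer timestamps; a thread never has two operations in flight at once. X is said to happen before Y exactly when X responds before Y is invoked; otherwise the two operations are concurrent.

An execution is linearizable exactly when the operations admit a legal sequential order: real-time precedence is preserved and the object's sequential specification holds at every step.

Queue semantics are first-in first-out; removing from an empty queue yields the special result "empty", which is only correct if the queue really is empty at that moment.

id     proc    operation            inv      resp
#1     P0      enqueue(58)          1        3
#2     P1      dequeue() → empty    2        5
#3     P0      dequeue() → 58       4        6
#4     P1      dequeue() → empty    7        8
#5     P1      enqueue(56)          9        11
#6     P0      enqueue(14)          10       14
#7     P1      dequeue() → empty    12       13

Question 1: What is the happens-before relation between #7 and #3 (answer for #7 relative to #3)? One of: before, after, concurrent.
#7 spans [12,13], #3 spans [4,6]
resp(#3)=6 < inv(#7)=12

after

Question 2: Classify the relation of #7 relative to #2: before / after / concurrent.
#7 spans [12,13], #2 spans [2,5]
resp(#2)=5 < inv(#7)=12

after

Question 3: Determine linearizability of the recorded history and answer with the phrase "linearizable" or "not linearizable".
already the first 13 events (up to #7's response at time 13) admit no linearization; the first 12 still do
checked exhaustively: 3 real-time-consistent orders of 6 completed operations, zero legal FIFO queue replays
no completion choice of the 1 pending operation (#6) rescues it — every subset was tried
sample order #1, #2, #3, #4, #5, #7 (pending dropped) stalls at step 2 — #2 dequeue() → empty has no legal effect
sample order #1, #3, #2, #4, #5, #7 (pending dropped) stalls at step 6 — #7 dequeue() → empty has no legal effect

not linearizable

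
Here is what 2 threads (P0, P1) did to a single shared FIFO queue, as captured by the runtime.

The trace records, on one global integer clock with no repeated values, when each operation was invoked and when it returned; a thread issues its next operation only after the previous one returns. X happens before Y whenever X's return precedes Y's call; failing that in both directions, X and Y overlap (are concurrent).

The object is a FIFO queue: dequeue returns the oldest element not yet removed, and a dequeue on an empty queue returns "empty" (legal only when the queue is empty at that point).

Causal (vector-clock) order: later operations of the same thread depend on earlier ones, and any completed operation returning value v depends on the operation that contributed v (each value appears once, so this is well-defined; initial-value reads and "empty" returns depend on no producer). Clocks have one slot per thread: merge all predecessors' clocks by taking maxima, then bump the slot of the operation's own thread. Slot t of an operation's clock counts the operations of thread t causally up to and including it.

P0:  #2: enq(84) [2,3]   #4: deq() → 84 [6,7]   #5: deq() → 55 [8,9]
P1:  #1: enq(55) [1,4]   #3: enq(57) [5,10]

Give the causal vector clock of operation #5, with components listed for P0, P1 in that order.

#1 (invocation 1): nothing precedes it; P1's component alone gives (0, 1)
#2 (invocation 2): nothing precedes it; P0's component alone gives (1, 0)
#3, invoked 5, takes VC(#1)=(0, 1) under max, adds 1 for P1 → (0, 2)
#4, invoked 6, takes VC(#2)=(1, 0) under max, adds 1 for P0 → (2, 0)
#5, invoked 8, takes VC(#1)=(0, 1), VC(#4)=(2, 0) under max, adds 1 for P0 → (3, 1)
target: VC(#5) = (3, 1)

(3, 1)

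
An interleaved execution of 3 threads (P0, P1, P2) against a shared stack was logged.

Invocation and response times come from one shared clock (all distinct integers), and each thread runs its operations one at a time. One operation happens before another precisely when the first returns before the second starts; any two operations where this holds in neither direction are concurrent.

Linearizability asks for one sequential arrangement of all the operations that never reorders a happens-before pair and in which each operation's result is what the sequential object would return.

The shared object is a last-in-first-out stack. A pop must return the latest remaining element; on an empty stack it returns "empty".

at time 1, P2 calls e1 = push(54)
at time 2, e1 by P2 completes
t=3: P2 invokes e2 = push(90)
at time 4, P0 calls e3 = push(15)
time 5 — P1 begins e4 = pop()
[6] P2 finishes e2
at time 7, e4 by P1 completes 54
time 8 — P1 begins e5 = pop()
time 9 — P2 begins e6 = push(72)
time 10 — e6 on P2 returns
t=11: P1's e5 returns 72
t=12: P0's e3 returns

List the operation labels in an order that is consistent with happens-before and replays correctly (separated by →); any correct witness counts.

after step 1 (e1 push(54)): stack <54>
after step 2 (e4 pop() → 54): stack <>
after step 3 (e2 push(90)): stack <90>
after step 4 (e3 push(15)): stack <90,15>
after step 5 (e6 push(72)): stack <90,15,72>
after step 6 (e5 pop() → 72): stack <90,15>

e1 → e4 → e2 → e3 → e6 → e5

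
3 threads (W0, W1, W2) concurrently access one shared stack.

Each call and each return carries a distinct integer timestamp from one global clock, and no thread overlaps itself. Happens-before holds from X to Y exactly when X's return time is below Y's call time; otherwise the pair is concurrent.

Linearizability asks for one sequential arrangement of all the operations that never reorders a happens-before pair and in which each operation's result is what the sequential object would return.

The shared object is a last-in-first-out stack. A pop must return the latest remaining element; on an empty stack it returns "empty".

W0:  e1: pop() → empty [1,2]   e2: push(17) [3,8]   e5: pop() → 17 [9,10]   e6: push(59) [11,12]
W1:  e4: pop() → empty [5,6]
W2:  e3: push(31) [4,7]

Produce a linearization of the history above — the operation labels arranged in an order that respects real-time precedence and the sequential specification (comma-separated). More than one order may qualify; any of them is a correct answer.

e1, e4, e3, e2, e5, e6

1. e1 pop() → empty, leaving stack <>
2. e4 pop() → empty, leaving stack <>
3. e3 push(31), leaving stack <31>
4. e2 push(17), leaving stack <31,17>
5. e5 pop() → 17, leaving stack <31>
6. e6 push(59), leaving stack <31,59>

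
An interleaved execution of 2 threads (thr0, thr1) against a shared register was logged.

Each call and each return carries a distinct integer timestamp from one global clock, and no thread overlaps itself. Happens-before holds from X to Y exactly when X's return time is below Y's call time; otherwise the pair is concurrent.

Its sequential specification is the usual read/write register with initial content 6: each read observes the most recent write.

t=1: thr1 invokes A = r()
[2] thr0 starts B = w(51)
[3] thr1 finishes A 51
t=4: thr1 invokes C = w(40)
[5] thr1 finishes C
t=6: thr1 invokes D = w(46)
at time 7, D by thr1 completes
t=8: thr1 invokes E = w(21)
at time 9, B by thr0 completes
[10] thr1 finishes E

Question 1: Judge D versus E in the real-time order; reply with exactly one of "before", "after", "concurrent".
Answer: before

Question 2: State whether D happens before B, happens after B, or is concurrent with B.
Answer: concurrent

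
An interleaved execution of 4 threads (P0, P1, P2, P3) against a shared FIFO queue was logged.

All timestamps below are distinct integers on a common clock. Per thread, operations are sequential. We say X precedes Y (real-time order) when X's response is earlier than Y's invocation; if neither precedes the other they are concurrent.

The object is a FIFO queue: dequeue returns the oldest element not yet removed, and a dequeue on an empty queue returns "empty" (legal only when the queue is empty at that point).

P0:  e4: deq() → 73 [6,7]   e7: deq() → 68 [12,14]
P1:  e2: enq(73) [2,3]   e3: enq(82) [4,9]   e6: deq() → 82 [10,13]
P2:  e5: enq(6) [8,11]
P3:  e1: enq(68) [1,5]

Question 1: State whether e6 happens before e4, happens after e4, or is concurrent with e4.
Answer: after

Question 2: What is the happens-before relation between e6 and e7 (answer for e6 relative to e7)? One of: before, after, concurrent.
Answer: concurrent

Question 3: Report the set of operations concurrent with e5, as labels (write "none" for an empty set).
Answer: e3, e6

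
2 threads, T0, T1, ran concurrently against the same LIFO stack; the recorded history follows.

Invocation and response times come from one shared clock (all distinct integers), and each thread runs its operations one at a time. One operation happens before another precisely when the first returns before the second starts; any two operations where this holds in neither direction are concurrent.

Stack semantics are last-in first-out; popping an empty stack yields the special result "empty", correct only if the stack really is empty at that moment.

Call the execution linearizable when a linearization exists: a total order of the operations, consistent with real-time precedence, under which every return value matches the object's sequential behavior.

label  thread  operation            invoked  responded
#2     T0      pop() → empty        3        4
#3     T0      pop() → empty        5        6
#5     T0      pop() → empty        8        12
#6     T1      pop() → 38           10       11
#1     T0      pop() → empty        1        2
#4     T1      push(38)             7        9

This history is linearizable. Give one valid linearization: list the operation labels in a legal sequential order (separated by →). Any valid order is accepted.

#1 → #2 → #3 → #4 → #6 → #5

1. #1 pop() → empty, leaving stack <>
2. #2 pop() → empty, leaving stack <>
3. #3 pop() → empty, leaving stack <>
4. #4 push(38), leaving stack <38>
5. #6 pop() → 38, leaving stack <>
6. #5 pop() → empty, leaving stack <>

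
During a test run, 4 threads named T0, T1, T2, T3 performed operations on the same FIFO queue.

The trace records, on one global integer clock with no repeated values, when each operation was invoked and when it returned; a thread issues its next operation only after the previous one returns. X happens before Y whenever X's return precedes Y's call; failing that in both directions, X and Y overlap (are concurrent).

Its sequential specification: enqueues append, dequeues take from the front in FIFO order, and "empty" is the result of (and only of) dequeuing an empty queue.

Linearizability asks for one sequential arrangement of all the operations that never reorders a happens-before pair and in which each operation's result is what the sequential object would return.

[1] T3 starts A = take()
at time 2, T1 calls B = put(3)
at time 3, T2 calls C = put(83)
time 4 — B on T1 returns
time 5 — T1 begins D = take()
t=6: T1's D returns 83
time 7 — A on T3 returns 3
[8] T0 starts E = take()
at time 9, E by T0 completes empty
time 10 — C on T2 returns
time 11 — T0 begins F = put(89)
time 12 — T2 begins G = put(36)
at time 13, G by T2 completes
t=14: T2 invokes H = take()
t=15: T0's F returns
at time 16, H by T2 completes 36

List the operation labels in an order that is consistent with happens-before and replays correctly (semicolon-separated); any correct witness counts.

B; A; C; D; E; G; F; H

after step 1 (B put(3)): queue <3>
after step 2 (A take() → 3): queue <>
after step 3 (C put(83)): queue <83>
after step 4 (D take() → 83): queue <>
after step 5 (E take() → empty): queue <>
after step 6 (G put(36)): queue <36>
after step 7 (F put(89)): queue <36,89>
after step 8 (H take() → 36): queue <89>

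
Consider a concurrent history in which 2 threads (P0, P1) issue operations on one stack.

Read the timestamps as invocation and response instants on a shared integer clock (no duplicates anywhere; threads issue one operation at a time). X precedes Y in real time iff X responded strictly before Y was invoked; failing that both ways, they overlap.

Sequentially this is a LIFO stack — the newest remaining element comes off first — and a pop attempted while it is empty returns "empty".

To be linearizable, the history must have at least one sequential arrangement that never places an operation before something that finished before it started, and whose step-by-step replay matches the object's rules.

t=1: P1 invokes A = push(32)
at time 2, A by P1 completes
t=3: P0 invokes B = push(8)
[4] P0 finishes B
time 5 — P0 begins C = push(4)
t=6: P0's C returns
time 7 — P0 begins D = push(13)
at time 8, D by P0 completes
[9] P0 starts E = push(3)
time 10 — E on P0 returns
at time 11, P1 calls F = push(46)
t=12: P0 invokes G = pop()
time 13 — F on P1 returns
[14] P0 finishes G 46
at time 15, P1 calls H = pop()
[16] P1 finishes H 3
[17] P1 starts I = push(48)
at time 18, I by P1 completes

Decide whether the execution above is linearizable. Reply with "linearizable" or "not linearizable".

linearizable

witness order: A, B, C, D, E, F, G, H, I
after step 1 (A push(32)): stack <32>
after step 2 (B push(8)): stack <32,8>
after step 3 (C push(4)): stack <32,8,4>
after step 4 (D push(13)): stack <32,8,4,13>
after step 5 (E push(3)): stack <32,8,4,13,3>
after step 6 (F push(46)): stack <32,8,4,13,3,46>
after step 7 (G pop() → 46): stack <32,8,4,13,3>
after step 8 (H pop() → 3): stack <32,8,4,13>
after step 9 (I push(48)): stack <32,8,4,13,48>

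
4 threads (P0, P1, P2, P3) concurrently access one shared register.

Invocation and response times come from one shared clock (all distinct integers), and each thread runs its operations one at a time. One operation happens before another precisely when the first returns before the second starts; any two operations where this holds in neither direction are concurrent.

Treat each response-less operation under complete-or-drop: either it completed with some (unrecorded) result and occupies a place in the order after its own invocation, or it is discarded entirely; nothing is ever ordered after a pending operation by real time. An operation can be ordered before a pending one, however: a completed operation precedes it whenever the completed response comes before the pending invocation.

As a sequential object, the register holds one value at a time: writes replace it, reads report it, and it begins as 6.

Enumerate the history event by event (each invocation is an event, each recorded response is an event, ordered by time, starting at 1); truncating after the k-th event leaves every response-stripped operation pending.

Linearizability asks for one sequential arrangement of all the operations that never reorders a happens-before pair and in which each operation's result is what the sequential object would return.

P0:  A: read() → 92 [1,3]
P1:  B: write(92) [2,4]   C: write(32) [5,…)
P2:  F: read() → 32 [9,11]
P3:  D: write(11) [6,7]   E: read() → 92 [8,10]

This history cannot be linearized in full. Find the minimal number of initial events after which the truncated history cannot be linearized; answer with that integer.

10

one valid order for events 1..9 is B, A, C, D:
after step 1 (B write(92)): value 92
after step 2 (A read() → 92): value 92
after step 3 (C write(32) (pending, included)): value 32
after step 4 (D write(11)): value 11
include event 10 — E responding at 10 — and every candidate order breaks
completion choices over the 2 pending operations (C, F) were checked; none helps
one such order, A, B, D, E (pending dropped), breaks at step 1 where A read() → 92 is illegal
one such order, B, A, D, E (pending dropped), breaks at step 4 where E read() → 92 is illegal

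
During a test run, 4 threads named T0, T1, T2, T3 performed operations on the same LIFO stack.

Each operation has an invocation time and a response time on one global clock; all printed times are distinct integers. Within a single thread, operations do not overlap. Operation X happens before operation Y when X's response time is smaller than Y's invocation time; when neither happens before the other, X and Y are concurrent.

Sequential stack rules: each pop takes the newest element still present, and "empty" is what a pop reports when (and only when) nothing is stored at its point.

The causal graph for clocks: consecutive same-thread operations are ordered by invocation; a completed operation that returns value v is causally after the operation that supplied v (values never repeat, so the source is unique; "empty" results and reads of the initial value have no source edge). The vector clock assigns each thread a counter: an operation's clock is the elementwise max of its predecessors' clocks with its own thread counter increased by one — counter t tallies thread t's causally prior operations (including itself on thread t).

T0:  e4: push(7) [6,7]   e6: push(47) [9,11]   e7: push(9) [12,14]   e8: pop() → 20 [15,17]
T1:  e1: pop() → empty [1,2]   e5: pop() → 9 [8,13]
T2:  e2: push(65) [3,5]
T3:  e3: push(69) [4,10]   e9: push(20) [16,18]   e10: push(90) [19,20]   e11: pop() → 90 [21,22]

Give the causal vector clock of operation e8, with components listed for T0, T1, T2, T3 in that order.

no predecessors for e3 (invoked 4): T3 increments from zero → (0, 0, 0, 1)
no predecessors for e2 (invoked 3): T2 increments from zero → (0, 0, 1, 0)
no predecessors for e1 (invoked 1): T1 increments from zero → (0, 1, 0, 0)
no predecessors for e4 (invoked 6): T0 increments from zero → (1, 0, 0, 0)
merge at e9 (invoked 16): VC(e3)=(0, 0, 0, 1), own-thread bump on T3 → (0, 0, 0, 2)
merge at e6 (invoked 9): VC(e4)=(1, 0, 0, 0), own-thread bump on T0 → (2, 0, 0, 0)
merge at e10 (invoked 19): VC(e9)=(0, 0, 0, 2), own-thread bump on T3 → (0, 0, 0, 3)
merge at e7 (invoked 12): VC(e6)=(2, 0, 0, 0), own-thread bump on T0 → (3, 0, 0, 0)
merge at e11 (invoked 21): VC(e10)=(0, 0, 0, 3), own-thread bump on T3 → (0, 0, 0, 4)
merge at e5 (invoked 8): VC(e1)=(0, 1, 0, 0), VC(e7)=(3, 0, 0, 0), own-thread bump on T1 → (3, 2, 0, 0)
merge at e8 (invoked 15): VC(e7)=(3, 0, 0, 0), VC(e9)=(0, 0, 0, 2), own-thread bump on T0 → (4, 0, 0, 2)
target: VC(e8) = (4, 0, 0, 2)

(4, 0, 0, 2)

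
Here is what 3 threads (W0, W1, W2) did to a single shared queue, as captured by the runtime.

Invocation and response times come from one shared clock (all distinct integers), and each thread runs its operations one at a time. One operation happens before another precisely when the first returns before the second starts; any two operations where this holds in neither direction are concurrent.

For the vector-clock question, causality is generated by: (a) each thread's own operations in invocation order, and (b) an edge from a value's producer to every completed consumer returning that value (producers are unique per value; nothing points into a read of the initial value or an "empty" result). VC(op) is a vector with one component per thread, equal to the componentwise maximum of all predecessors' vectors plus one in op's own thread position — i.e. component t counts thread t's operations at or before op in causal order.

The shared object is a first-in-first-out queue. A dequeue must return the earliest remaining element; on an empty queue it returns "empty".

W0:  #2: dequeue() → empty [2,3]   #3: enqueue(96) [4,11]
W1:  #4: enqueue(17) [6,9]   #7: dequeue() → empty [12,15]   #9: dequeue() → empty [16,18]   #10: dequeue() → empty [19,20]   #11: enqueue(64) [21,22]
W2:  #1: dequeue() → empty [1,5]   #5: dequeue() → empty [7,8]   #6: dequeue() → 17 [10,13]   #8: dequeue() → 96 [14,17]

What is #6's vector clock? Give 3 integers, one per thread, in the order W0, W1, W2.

(0, 1, 3)

invoked at 1, #1 has no predecessors; its own W2 bump gives (0, 0, 1)
invoked at 6, #4 has no predecessors; its own W1 bump gives (0, 1, 0)
invoked at 2, #2 has no predecessors; its own W0 bump gives (1, 0, 0)
VC(#5, invoked at 7): max of VC(#1)=(0, 0, 1), then +1 on thread W2 → (0, 0, 2)
VC(#7, invoked at 12): max of VC(#4)=(0, 1, 0), then +1 on thread W1 → (0, 2, 0)
VC(#3, invoked at 4): max of VC(#2)=(1, 0, 0), then +1 on thread W0 → (2, 0, 0)
VC(#9, invoked at 16): max of VC(#7)=(0, 2, 0), then +1 on thread W1 → (0, 3, 0)
VC(#6, invoked at 10): max of VC(#4)=(0, 1, 0), VC(#5)=(0, 0, 2), then +1 on thread W2 → (0, 1, 3)
VC(#10, invoked at 19): max of VC(#9)=(0, 3, 0), then +1 on thread W1 → (0, 4, 0)
VC(#11, invoked at 21): max of VC(#10)=(0, 4, 0), then +1 on thread W1 → (0, 5, 0)
VC(#8, invoked at 14): max of VC(#3)=(2, 0, 0), VC(#6)=(0, 1, 3), then +1 on thread W2 → (2, 1, 4)
target: VC(#6) = (0, 1, 3)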